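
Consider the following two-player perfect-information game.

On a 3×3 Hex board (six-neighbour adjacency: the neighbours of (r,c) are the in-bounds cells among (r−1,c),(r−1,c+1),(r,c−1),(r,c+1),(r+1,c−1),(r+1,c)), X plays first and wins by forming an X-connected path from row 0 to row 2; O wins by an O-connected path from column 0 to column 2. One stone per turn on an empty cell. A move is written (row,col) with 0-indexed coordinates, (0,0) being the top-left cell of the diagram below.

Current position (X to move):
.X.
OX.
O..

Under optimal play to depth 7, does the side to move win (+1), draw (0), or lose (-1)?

p1 X@[.X./OX./O..]: (0,0)[XX./OX./O..]-1 (0,2)[.XX/OX./O..]-1 (1,2)[.X./OXX/O..]+1* (2,1)[.X./OX./OX.]+1 (2,2)[.X./OX./O.X]+1
p2 O@[.X./OXX/O..]: (0,0)[OX./OXX/O..]-1* (0,2)[.XO/OXX/O..]-1 (2,1)[.X./OXX/OO.]-1 (2,2)[.X./OXX/O.O]-1
p3 X@[OX./OXX/O..]: (0,2)[OXX/OXX/O..]+1* (2,1)[OX./OXX/OX.]+1 (2,2)[OX./OXX/O.X]+1
p4 O@[OXX/OXX/O..]: (2,1)[OXX/OXX/OO.]-1* (2,2)[OXX/OXX/O.O]-1
p5 X@[OXX/OXX/OO.]: (2,2)[OXX/OXX/OOX]+1*
p6 O@[OXX/OXX/OOX] terminal -1; root [.X./OX./O..] d7

value(.X./OX./O.., X) = +1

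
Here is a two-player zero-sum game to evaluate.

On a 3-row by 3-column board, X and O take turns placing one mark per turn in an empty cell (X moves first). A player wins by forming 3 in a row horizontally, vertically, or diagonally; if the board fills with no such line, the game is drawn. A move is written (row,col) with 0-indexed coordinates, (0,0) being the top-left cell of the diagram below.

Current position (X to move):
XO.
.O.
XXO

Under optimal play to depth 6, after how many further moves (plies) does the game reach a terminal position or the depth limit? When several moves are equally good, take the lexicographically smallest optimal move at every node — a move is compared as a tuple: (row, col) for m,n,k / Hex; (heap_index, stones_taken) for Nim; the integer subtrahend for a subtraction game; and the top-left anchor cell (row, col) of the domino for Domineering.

[XO./.O./XXO] X move#1: (0,2):+0/XOX/.O./XXO, (1,0):+1/XO./XO./XXO*, (1,2):+0/XO./.OX/XXO
[XO./XO./XXO] end (terminal -1, O#2); searched XO./.O./XXO to 6

PV length from [XO./.O./XXO]: 1 ply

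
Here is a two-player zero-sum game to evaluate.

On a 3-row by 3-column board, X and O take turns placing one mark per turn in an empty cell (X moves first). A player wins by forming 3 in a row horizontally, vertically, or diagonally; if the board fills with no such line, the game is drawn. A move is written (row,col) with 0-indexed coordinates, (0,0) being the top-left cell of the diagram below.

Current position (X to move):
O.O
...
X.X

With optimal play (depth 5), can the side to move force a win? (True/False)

[O.O/.../X.X] X move#1: (0,1):+0/OXO/.../X.X, (1,0):-1/O.O/X../X.X, (1,1):-1/O.O/.X./X.X, (1,2):-1/O.O/..X/X.X, (2,1):+1/O.O/.../XXX*
[O.O/.../XXX] end (terminal -1, O#2); searched O.O/.../X.X to 5

X winning at [O.O/.../X.X]: True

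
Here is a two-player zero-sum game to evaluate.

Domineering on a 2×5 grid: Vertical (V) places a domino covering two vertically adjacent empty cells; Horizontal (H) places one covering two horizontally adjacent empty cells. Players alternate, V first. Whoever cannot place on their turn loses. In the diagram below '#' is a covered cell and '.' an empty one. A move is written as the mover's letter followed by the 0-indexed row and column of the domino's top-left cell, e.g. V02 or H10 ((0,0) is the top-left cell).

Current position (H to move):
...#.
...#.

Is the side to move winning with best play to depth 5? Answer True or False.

H winning at [...#./...#.]: False

ply 1, H at ...#./...#. | H00=-1→##.#./...#.*; H01=-1→.###./...#.; H10=-1→...#./##.#.; H11=-1→...#./.###.
ply 2, V at ##.#./...#. | V02=+1→####./..##.*; V04=-1→##.##/...##
ply 3, H at ####./..##. | H10=-1→####./####.*
ply 4, V at ####./####. | V04=+1→#####/#####*
ply 5: #####/##### is terminal -1 (H); from ...#./...#. depth 5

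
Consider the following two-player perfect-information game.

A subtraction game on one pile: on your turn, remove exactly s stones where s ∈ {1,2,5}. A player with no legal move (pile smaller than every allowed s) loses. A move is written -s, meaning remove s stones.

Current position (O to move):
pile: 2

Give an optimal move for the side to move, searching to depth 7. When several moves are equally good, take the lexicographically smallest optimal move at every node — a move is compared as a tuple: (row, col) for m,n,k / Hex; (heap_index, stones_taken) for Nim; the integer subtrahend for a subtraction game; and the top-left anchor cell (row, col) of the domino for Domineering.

O's best at [2]: -2

ply 1, O at 2 | -1=-1→1; -2=+1→0*
ply 2: 0 is terminal -1 (X); from 2 depth 7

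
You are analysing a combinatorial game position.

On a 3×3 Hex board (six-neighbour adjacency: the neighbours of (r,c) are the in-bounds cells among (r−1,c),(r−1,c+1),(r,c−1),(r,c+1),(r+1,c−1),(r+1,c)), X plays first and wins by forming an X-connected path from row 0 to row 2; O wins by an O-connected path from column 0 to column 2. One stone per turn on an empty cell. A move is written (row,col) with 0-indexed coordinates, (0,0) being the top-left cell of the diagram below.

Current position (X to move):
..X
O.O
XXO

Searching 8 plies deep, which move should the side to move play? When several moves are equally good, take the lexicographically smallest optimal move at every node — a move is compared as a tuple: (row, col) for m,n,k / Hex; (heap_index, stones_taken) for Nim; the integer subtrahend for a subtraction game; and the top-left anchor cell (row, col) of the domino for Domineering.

[..X/O.O/XXO] X move#1: (0,0):-1/X.X/O.O/XXO, (0,1):-1/.XX/O.O/XXO, (1,1):+1/..X/OXO/XXO*
[..X/OXO/XXO] end (terminal -1, O#2); searched ..X/O.O/XXO to 8

X's best at [..X/O.O/XXO]: (1,1)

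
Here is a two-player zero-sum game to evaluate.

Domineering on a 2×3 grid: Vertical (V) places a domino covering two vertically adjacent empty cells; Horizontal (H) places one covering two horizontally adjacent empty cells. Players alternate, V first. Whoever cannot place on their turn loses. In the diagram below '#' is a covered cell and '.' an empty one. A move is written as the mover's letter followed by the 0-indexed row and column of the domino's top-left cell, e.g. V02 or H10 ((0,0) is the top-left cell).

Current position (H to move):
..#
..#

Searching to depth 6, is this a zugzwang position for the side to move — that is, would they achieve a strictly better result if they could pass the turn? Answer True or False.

[..#/..#] H move#1: H00:+1/###/..#*, H10:+1/..#/###
[###/..#] end (terminal -1, V#2); searched ..#/..# to 6
pass branch (V moves first from the same position):
  | [..#/..#] V move#1: V00:+1/#.#/#.#*, V01:+1/.##/.##
  | [#.#/#.#] end (terminal -1, H#2); searched ..#/..# to 6
H moving scores +1; H passing scores -1

zugzwang(..#/..#, H) = False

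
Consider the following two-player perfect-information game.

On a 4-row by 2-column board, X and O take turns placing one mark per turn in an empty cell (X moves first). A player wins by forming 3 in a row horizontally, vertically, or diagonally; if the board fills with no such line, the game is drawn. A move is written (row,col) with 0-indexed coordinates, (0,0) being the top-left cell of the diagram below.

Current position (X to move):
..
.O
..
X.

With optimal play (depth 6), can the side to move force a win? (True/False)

p1 X@[../.O/../X.]: (0,0)[X./.O/../X.]-1 (0,1)[.X/.O/../X.]+0* (1,0)[../XO/../X.]+0 (2,0)[../.O/X./X.]+0 (2,1)[../.O/.X/X.]+0 (3,1)[../.O/../XX]+0
p2 O@[.X/.O/../X.]: (0,0)[OX/.O/../X.]+0* (1,0)[.X/OO/../X.]+0 (2,0)[.X/.O/O./X.]+0 (2,1)[.X/.O/.O/X.]+0 (3,1)[.X/.O/../XO]+0
p3 X@[OX/.O/../X.]: (1,0)[OX/XO/../X.]+0* (2,0)[OX/.O/X./X.]+0 (2,1)[OX/.O/.X/X.]+0 (3,1)[OX/.O/../XX]+0
p4 O@[OX/XO/../X.]: (2,0)[OX/XO/O./X.]+0* (2,1)[OX/XO/.O/X.]-1 (3,1)[OX/XO/../XO]-1
p5 X@[OX/XO/O./X.]: (2,1)[OX/XO/OX/X.]+0* (3,1)[OX/XO/O./XX]+0
p6 O@[OX/XO/OX/X.]: (3,1)[OX/XO/OX/XO]+0*
p7 X@[OX/XO/OX/XO] terminal +0; root [../.O/../X.] d6

X winning at [../.O/../X.]: False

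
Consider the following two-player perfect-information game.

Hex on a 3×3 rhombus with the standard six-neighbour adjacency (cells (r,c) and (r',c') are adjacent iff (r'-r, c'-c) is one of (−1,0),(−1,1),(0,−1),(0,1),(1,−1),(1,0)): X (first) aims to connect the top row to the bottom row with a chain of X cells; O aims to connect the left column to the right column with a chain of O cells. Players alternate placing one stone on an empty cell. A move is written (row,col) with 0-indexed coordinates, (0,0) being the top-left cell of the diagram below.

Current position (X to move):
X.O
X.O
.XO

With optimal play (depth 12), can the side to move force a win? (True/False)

[X.O/X.O/.XO] X move#1: (0,1):+1/XXO/X.O/.XO*, (1,1):+1/X.O/XXO/.XO, (2,0):+1/X.O/X.O/XXO
[XXO/X.O/.XO] O move#2: (1,1):-1/XXO/XOO/.XO*, (2,0):-1/XXO/X.O/OXO
[XXO/XOO/.XO] X move#3: (2,0):+1/XXO/XOO/XXO*
[XXO/XOO/XXO] end (terminal -1, O#4); searched X.O/X.O/.XO to 12

X winning at [X.O/X.O/.XO]: True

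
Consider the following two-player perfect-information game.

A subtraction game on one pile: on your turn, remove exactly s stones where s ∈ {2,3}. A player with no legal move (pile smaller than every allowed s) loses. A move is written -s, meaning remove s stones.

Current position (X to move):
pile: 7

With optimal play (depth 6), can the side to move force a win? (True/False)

ply 1, X at 7 | -2=+1→5*; -3=-1→4
ply 2, O at 5 | -2=-1→3*; -3=-1→2
ply 3, X at 3 | -2=+1→1*; -3=+1→0
ply 4: 1 is terminal -1 (O); from 7 depth 6

X winning at [7]: True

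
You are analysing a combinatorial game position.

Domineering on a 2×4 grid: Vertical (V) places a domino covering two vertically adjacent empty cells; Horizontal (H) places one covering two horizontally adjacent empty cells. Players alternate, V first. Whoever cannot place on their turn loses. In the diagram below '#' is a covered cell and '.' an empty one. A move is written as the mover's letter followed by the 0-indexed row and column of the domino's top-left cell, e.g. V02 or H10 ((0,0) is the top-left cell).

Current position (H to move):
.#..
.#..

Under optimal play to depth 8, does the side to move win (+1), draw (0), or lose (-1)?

[.#../.#..] H move#1: H02:+1/.###/.#..*, H12:+1/.#../.###
[.###/.#..] V move#2: V00:-1/####/##..*
[####/##..] H move#3: H12:+1/####/####*
[####/####] end (terminal -1, V#4); searched .#../.#.. to 8

value(.#../.#.., H) = +1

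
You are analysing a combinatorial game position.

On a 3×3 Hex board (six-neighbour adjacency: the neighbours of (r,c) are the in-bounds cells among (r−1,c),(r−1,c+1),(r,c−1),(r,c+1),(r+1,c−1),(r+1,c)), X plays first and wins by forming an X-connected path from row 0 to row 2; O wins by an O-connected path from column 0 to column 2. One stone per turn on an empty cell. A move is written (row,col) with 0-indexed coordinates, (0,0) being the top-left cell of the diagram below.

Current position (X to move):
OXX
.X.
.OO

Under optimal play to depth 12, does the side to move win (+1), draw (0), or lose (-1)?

value(OXX/.X./.OO, X) = +1

[OXX/.X./.OO] X move#1: (1,0):-1/OXX/XX./.OO, (1,2):-1/OXX/.XX/.OO, (2,0):+1/OXX/.X./XOO*
[OXX/.X./XOO] end (terminal -1, O#2); searched OXX/.X./.OO to 12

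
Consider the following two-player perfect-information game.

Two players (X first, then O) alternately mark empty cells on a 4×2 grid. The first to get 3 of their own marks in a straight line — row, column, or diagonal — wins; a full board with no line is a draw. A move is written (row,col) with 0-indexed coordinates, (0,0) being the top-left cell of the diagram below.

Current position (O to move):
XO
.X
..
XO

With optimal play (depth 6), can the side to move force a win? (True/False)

O winning at [XO/.X/../XO]: False

p1 O@[XO/.X/../XO]: (1,0)[XO/OX/../XO]+0* (2,0)[XO/.X/O./XO]+0 (2,1)[XO/.X/.O/XO]+0
p2 X@[XO/OX/../XO]: (2,0)[XO/OX/X./XO]+0* (2,1)[XO/OX/.X/XO]+0
p3 O@[XO/OX/X./XO]: (2,1)[XO/OX/XO/XO]+0*
p4 X@[XO/OX/XO/XO] terminal +0; root [XO/.X/../XO] d6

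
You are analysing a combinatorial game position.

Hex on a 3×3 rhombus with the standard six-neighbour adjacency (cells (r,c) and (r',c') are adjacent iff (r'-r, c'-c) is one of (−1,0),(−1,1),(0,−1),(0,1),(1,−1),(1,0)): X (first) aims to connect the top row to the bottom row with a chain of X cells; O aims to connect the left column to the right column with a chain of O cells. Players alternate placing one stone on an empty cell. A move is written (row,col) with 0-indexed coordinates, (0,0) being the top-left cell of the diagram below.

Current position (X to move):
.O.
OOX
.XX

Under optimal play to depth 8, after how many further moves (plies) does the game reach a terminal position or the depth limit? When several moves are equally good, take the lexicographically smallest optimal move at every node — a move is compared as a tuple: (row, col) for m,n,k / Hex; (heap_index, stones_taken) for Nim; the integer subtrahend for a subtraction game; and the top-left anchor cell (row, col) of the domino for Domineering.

[.O./OOX/.XX] X move#1: (0,0):-1/XO./OOX/.XX, (0,2):+1/.OX/OOX/.XX*, (2,0):-1/.O./OOX/XXX
[.OX/OOX/.XX] end (terminal -1, O#2); searched .O./OOX/.XX to 8

PV length from [.O./OOX/.XX]: 1 ply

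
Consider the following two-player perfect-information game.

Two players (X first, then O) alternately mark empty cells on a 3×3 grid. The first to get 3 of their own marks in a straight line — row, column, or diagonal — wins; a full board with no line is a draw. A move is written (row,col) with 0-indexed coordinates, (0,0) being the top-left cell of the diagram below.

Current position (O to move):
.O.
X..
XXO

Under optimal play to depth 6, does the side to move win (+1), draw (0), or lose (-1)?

value(.O./X../XXO, O) = +1

ply 1, O at .O./X../XXO | (0,0)=+1→OO./X../XXO*; (0,2)=-1→.OO/X../XXO; (1,1)=-1→.O./XO./XXO; (1,2)=-1→.O./X.O/XXO
ply 2, X at OO./X../XXO | (0,2)=-1→OOX/X../XXO*; (1,1)=-1→OO./XX./XXO; (1,2)=-1→OO./X.X/XXO
ply 3, O at OOX/X../XXO | (1,1)=+1→OOX/XO./XXO*; (1,2)=-1→OOX/X.O/XXO
ply 4: OOX/XO./XXO is terminal -1 (X); from .O./X../XXO depth 6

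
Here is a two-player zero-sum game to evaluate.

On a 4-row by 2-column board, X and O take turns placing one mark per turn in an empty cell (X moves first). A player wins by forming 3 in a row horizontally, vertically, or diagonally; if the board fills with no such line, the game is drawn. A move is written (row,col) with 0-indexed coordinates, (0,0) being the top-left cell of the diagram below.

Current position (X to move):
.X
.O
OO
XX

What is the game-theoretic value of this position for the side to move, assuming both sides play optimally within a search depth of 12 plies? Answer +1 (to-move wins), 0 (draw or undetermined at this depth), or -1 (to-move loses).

value(.X/.O/OO/XX, X) = 0

p1 X@[.X/.O/OO/XX]: (0,0)[XX/.O/OO/XX]+0* (1,0)[.X/XO/OO/XX]+0
p2 O@[XX/.O/OO/XX]: (1,0)[XX/OO/OO/XX]+0*
p3 X@[XX/OO/OO/XX] terminal +0; root [.X/.O/OO/XX] d12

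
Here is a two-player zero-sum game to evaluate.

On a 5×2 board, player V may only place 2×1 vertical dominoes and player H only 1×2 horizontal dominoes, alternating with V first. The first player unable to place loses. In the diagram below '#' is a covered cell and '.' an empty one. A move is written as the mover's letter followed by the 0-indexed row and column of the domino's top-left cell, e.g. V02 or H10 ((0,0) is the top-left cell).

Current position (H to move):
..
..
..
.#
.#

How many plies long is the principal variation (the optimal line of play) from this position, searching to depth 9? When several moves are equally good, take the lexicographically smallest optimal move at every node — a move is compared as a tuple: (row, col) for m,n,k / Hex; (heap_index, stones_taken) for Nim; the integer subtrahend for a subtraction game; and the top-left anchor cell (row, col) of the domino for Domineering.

ply 1, H at ../../../.#/.# | H00=-1→##/../../.#/.#; H10=+1→../##/../.#/.#*; H20=-1→../../##/.#/.#
ply 2, V at ../##/../.#/.# | V20=-1→../##/#./##/.#*; V30=-1→../##/../##/##
ply 3, H at ../##/#./##/.# | H00=+1→##/##/#./##/.#*
ply 4: ##/##/#./##/.# is terminal -1 (V); from ../../../.#/.# depth 9

PV length from [../../../.#/.#]: 3 plies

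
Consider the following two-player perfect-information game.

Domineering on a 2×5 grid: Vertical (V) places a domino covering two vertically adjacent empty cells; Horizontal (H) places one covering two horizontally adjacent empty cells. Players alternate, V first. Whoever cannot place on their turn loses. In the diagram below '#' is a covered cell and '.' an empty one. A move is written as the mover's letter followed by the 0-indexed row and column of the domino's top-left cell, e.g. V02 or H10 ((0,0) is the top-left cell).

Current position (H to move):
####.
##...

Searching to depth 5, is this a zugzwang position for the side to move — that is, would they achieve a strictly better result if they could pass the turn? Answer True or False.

p1 H@[####./##...]: H12[####./####.]-1 H13[####./##.##]+1*
p2 V@[####./##.##] terminal -1; root [####./##...] d5
pass branch (V moves first from the same position):
  | p1 V@[####./##...]: V04[#####/##..#]-1*
  | p2 H@[#####/##..#]: H12[#####/#####]+1*
  | p3 V@[#####/#####] terminal -1; root [####./##...] d5
H moving scores +1; H passing scores +1

zugzwang(####./##..., H) = False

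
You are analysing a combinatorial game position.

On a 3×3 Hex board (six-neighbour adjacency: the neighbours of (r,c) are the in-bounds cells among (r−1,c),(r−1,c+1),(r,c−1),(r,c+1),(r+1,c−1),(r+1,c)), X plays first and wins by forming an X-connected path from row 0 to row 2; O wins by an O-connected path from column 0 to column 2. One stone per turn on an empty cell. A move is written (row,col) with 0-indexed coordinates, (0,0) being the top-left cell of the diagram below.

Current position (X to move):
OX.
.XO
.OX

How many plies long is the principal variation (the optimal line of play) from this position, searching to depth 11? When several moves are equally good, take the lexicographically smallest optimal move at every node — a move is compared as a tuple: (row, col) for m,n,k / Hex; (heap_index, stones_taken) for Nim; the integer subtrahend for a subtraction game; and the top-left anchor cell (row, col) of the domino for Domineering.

ply 1, X at OX./.XO/.OX | (0,2)=-1→OXX/.XO/.OX; (1,0)=-1→OX./XXO/.OX; (2,0)=+1→OX./.XO/XOX*
ply 2: OX./.XO/XOX is terminal -1 (O); from OX./.XO/.OX depth 11

PV length from [OX./.XO/.OX]: 1 ply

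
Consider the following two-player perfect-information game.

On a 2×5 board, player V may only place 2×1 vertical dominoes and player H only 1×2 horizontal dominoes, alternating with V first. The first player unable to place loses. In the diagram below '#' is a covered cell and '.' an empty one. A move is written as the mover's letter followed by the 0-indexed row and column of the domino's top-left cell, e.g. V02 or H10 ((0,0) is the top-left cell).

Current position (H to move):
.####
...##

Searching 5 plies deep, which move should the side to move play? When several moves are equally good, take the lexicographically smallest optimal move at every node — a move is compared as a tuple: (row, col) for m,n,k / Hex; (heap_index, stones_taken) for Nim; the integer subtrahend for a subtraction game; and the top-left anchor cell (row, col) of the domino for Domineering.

[.####/...##] H move#1: H10:+1/.####/##.##*, H11:-1/.####/.####
[.####/##.##] end (terminal -1, V#2); searched .####/...## to 5

H's best at [.####/...##]: H10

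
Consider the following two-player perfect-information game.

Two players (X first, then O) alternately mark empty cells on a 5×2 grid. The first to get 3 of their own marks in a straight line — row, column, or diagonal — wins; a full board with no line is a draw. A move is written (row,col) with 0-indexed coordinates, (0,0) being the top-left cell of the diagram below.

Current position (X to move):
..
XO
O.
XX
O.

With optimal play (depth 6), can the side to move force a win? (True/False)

p1 X@[../XO/O./XX/O.]: (0,0)[X./XO/O./XX/O.]+0* (0,1)[.X/XO/O./XX/O.]+0 (2,1)[../XO/OX/XX/O.]+0 (4,1)[../XO/O./XX/OX]+0
p2 O@[X./XO/O./XX/O.]: (0,1)[XO/XO/O./XX/O.]+0* (2,1)[X./XO/OO/XX/O.]+0 (4,1)[X./XO/O./XX/OO]+0
p3 X@[XO/XO/O./XX/O.]: (2,1)[XO/XO/OX/XX/O.]+0* (4,1)[XO/XO/O./XX/OX]-1
p4 O@[XO/XO/OX/XX/O.]: (4,1)[XO/XO/OX/XX/OO]+0*
p5 X@[XO/XO/OX/XX/OO] terminal +0; root [../XO/O./XX/O.] d6

X winning at [../XO/O./XX/O.]: False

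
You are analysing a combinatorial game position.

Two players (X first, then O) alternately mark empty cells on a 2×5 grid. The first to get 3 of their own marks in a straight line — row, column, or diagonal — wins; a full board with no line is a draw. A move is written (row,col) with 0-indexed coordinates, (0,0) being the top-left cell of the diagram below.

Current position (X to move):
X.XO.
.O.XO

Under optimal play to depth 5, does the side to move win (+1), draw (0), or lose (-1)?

[X.XO./.O.XO] X move#1: (0,1):+1/XXXO./.O.XO*, (0,4):+0/X.XOX/.O.XO, (1,0):+0/X.XO./XO.XO, (1,2):+0/X.XO./.OXXO
[XXXO./.O.XO] end (terminal -1, O#2); searched X.XO./.O.XO to 5

value(X.XO./.O.XO, X) = +1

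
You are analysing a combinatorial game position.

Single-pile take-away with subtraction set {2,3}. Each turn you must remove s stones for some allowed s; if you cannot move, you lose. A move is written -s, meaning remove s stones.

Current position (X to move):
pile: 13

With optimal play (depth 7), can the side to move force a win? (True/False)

X winning at [13]: True

[13] X move#1: -2:+1/11*, -3:+1/10
[11] O move#2: -2:-1/9*, -3:-1/8
[9] X move#3: -2:-1/7, -3:+1/6*
[6] O move#4: -2:-1/4*, -3:-1/3
[4] X move#5: -2:-1/2, -3:+1/1*
[1] end (terminal -1, O#6); searched 13 to 7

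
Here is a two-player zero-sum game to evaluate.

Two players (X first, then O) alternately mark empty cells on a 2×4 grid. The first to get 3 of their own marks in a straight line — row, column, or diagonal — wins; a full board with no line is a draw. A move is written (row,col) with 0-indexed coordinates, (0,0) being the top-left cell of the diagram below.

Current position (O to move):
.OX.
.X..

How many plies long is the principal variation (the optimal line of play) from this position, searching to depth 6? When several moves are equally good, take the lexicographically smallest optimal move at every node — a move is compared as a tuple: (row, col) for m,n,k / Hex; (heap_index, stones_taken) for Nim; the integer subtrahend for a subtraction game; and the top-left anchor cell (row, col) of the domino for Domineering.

[.OX./.X..] O move#1: (0,0):-1/OOX./.X.., (0,3):-1/.OXO/.X.., (1,0):+0/.OX./OX..*, (1,2):+0/.OX./.XO., (1,3):+0/.OX./.X.O
[.OX./OX..] X move#2: (0,0):+0/XOX./OX..*, (0,3):+0/.OXX/OX.., (1,2):+0/.OX./OXX., (1,3):+0/.OX./OX.X
[XOX./OX..] O move#3: (0,3):+0/XOXO/OX..*, (1,2):+0/XOX./OXO., (1,3):+0/XOX./OX.O
[XOXO/OX..] X move#4: (1,2):+0/XOXO/OXX.*, (1,3):+0/XOXO/OX.X
[XOXO/OXX.] O move#5: (1,3):+0/XOXO/OXXO*
[XOXO/OXXO] end (terminal +0, X#6); searched .OX./.X.. to 6

PV length from [.OX./.X..]: 5 plies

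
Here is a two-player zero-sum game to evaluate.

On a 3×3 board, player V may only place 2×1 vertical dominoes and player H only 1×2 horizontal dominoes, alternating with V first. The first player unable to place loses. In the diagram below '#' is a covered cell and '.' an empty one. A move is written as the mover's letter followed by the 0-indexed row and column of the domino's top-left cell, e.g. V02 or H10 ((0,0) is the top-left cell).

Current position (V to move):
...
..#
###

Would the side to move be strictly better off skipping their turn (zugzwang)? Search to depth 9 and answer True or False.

zugzwang(.../..#/###, V) = False

ply 1, V at .../..#/### | V00=-1→#../#.#/###; V01=+1→.#./.##/###*
ply 2: .#./.##/### is terminal -1 (H); from .../..#/### depth 9
suppose V passes — search the same position with H to move:
pass> ply 1, H at .../..#/### | H00=+1→##./..#/###*; H01=-1→.##/..#/###; H10=+1→.../###/###
pass> ply 2: ##./..#/### is terminal -1 (V); from .../..#/### depth 9
for V: play +1, pass -1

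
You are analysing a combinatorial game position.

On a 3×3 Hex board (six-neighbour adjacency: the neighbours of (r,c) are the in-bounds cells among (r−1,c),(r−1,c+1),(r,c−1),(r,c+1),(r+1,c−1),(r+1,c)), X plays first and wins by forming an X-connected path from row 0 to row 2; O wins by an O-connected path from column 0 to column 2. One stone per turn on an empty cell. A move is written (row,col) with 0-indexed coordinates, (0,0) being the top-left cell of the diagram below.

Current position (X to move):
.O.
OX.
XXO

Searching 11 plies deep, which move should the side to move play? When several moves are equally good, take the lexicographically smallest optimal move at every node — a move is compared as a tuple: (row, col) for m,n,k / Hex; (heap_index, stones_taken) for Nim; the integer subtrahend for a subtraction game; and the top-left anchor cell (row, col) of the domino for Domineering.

X's best at [.O./OX./XXO]: (0,2)

ply 1, X at .O./OX./XXO | (0,0)=-1→XO./OX./XXO; (0,2)=+1→.OX/OX./XXO*; (1,2)=-1→.O./OXX/XXO
ply 2: .OX/OX./XXO is terminal -1 (O); from .O./OX./XXO depth 11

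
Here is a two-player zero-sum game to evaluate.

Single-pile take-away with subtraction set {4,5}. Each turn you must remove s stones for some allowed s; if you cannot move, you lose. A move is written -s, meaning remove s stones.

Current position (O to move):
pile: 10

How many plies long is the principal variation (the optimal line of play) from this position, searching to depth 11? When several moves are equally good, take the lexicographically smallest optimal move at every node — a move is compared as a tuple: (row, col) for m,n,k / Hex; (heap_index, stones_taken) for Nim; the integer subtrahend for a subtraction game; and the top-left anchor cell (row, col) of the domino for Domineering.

[10] O move#1: -4:-1/6*, -5:-1/5
[6] X move#2: -4:+1/2*, -5:+1/1
[2] end (terminal -1, O#3); searched 10 to 11

PV length from [10]: 2 plies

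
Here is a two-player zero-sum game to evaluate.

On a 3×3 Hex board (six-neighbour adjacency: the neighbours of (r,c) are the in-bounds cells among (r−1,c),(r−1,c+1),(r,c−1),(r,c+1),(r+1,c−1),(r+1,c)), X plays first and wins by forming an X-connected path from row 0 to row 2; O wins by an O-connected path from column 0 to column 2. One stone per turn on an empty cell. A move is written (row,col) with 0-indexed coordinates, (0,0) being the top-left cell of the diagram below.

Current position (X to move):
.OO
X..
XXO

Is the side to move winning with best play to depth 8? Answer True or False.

[.OO/X../XXO] X move#1: (0,0):+1/XOO/X../XXO*, (1,1):-1/.OO/XX./XXO, (1,2):-1/.OO/X.X/XXO
[XOO/X../XXO] end (terminal -1, O#2); searched .OO/X../XXO to 8

X winning at [.OO/X../XXO]: True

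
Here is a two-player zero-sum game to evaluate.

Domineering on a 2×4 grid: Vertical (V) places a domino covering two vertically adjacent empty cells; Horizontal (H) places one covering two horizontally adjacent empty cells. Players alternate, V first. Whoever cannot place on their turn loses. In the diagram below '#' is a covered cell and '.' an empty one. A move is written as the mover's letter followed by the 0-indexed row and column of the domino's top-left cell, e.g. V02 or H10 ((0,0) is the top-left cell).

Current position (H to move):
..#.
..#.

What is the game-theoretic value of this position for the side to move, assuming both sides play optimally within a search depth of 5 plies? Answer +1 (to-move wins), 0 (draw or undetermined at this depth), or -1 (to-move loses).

value(..#./..#., H) = +1

[..#./..#.] H move#1: H00:+1/###./..#.*, H10:+1/..#./###.
[###./..#.] V move#2: V03:-1/####/..##*
[####/..##] H move#3: H10:+1/####/####*
[####/####] end (terminal -1, V#4); searched ..#./..#. to 5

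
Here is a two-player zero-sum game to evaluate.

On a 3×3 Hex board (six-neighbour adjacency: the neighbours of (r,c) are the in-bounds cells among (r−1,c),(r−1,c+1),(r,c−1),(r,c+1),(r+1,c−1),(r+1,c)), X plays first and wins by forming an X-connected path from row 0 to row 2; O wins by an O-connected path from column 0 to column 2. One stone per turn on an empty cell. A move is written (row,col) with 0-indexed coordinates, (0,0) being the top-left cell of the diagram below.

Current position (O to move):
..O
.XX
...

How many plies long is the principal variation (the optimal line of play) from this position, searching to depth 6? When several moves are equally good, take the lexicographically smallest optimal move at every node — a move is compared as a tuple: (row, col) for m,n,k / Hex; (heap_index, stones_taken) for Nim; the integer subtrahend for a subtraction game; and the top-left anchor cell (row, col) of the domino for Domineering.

PV length from [..O/.XX/...]: 3 plies

[..O/.XX/...] O move#1: (0,0):-1/O.O/.XX/..., (0,1):+1/.OO/.XX/...*, (1,0):-1/..O/OXX/..., (2,0):-1/..O/.XX/O.., (2,1):-1/..O/.XX/.O., (2,2):-1/..O/.XX/..O
[.OO/.XX/...] X move#2: (0,0):-1/XOO/.XX/...*, (1,0):-1/.OO/XXX/..., (2,0):-1/.OO/.XX/X.., (2,1):-1/.OO/.XX/.X., (2,2):-1/.OO/.XX/..X
[XOO/.XX/...] O move#3: (1,0):+1/XOO/OXX/...*, (2,0):-1/XOO/.XX/O.., (2,1):-1/XOO/.XX/.O., (2,2):-1/XOO/.XX/..O
[XOO/OXX/...] end (terminal -1, X#4); searched ..O/.XX/... to 6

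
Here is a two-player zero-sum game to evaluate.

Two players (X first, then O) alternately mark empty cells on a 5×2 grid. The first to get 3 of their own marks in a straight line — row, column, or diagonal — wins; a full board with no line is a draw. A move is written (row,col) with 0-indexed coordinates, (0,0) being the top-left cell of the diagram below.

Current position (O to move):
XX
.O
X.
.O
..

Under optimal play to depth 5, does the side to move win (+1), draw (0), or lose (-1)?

value(XX/.O/X./.O/.., O) = +1

p1 O@[XX/.O/X./.O/..]: (1,0)[XX/OO/X./.O/..]+0 (2,1)[XX/.O/XO/.O/..]+1* (3,0)[XX/.O/X./OO/..]-1 (4,0)[XX/.O/X./.O/O.]-1 (4,1)[XX/.O/X./.O/.O]-1
p2 X@[XX/.O/XO/.O/..] terminal -1; root [XX/.O/X./.O/..] d5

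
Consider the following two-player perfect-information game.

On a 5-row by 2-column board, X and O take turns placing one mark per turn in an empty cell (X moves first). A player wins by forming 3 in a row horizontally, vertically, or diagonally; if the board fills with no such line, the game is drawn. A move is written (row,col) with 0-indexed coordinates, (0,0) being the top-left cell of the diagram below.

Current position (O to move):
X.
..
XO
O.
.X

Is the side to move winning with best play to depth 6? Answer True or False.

O winning at [X./../XO/O./.X]: False

[X./../XO/O./.X] O move#1: (0,1):-1/XO/../XO/O./.X, (1,0):+0/X./O./XO/O./.X*, (1,1):-1/X./.O/XO/O./.X, (3,1):-1/X./../XO/OO/.X, (4,0):-1/X./../XO/O./OX
[X./O./XO/O./.X] X move#2: (0,1):+0/XX/O./XO/O./.X*, (1,1):+0/X./OX/XO/O./.X, (3,1):+0/X./O./XO/OX/.X, (4,0):-1/X./O./XO/O./XX
[XX/O./XO/O./.X] O move#3: (1,1):+0/XX/OO/XO/O./.X*, (3,1):+0/XX/O./XO/OO/.X, (4,0):+0/XX/O./XO/O./OX
[XX/OO/XO/O./.X] X move#4: (3,1):+0/XX/OO/XO/OX/.X*, (4,0):-1/XX/OO/XO/O./XX
[XX/OO/XO/OX/.X] O move#5: (4,0):+0/XX/OO/XO/OX/OX*
[XX/OO/XO/OX/OX] end (terminal +0, X#6); searched X./../XO/O./.X to 6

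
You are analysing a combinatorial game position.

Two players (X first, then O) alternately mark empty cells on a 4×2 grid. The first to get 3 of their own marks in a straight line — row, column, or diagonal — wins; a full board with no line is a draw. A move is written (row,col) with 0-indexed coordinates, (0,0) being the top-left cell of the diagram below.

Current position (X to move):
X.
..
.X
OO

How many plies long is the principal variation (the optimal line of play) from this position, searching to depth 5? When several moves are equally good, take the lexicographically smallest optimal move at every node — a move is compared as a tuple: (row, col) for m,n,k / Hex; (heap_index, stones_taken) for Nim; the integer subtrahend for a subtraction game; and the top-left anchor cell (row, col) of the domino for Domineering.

[X./../.X/OO] X move#1: (0,1):+0/XX/../.X/OO*, (1,0):+0/X./X./.X/OO, (1,1):+0/X./.X/.X/OO, (2,0):+0/X./../XX/OO
[XX/../.X/OO] O move#2: (1,0):-1/XX/O./.X/OO, (1,1):+0/XX/.O/.X/OO*, (2,0):-1/XX/../OX/OO
[XX/.O/.X/OO] X move#3: (1,0):+0/XX/XO/.X/OO*, (2,0):+0/XX/.O/XX/OO
[XX/XO/.X/OO] O move#4: (2,0):+0/XX/XO/OX/OO*
[XX/XO/OX/OO] end (terminal +0, X#5); searched X./../.X/OO to 5

PV length from [X./../.X/OO]: 4 plies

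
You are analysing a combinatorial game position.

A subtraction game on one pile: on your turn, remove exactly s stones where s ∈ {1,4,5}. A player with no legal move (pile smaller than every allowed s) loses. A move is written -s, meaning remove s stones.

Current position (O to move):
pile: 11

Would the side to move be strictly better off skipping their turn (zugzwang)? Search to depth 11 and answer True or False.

p1 O@[11]: -1[10]+1* -4[7]-1 -5[6]-1
p2 X@[10]: -1[9]-1* -4[6]-1 -5[5]-1
p3 O@[9]: -1[8]+1* -4[5]-1 -5[4]-1
p4 X@[8]: -1[7]-1* -4[4]-1 -5[3]-1
p5 O@[7]: -1[6]-1 -4[3]-1 -5[2]+1*
p6 X@[2]: -1[1]-1*
p7 O@[1]: -1[0]+1*
p8 X@[0] terminal -1; root [11] d11
pass branch (X moves first from the same position):
  | p1 X@[11]: -1[10]+1* -4[7]-1 -5[6]-1
  | p2 O@[10]: -1[9]-1* -4[6]-1 -5[5]-1
  | p3 X@[9]: -1[8]+1* -4[5]-1 -5[4]-1
  | p4 O@[8]: -1[7]-1* -4[4]-1 -5[3]-1
  | p5 X@[7]: -1[6]-1 -4[3]-1 -5[2]+1*
  | p6 O@[2]: -1[1]-1*
  | p7 X@[1]: -1[0]+1*
  | p8 O@[0] terminal -1; root [11] d11
O moving scores +1; O passing scores -1

zugzwang(11, O) = False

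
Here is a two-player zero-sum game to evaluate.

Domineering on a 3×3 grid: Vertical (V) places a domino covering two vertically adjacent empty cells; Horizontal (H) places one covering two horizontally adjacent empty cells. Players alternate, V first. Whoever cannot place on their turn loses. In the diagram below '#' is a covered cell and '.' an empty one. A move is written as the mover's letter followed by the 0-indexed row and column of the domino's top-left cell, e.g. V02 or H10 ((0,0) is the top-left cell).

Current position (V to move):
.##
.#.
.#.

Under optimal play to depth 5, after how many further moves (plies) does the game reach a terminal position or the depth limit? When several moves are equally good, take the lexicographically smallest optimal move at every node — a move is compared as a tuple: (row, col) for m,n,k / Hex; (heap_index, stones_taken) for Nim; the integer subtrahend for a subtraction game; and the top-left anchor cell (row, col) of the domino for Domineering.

PV length from [.##/.#./.#.]: 1 ply

[.##/.#./.#.] V move#1: V00:+1/###/##./.#.*, V10:+1/.##/##./##., V12:+1/.##/.##/.##
[###/##./.#.] end (terminal -1, H#2); searched .##/.#./.#. to 5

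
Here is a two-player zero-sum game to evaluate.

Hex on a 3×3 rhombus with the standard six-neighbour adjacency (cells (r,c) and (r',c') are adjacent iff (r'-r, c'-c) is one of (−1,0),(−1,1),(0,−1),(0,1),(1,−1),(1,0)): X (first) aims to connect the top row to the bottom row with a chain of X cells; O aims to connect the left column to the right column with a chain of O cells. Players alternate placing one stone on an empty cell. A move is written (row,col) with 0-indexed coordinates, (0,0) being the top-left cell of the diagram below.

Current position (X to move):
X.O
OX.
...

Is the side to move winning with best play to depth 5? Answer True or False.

ply 1, X at X.O/OX./... | (0,1)=+1→XXO/OX./...*; (1,2)=-1→X.O/OXX/...; (2,0)=-1→X.O/OX./X..; (2,1)=-1→X.O/OX./.X.; (2,2)=-1→X.O/OX./..X
ply 2, O at XXO/OX./... | (1,2)=-1→XXO/OXO/...*; (2,0)=-1→XXO/OX./O..; (2,1)=-1→XXO/OX./.O.; (2,2)=-1→XXO/OX./..O
ply 3, X at XXO/OXO/... | (2,0)=+1→XXO/OXO/X..*; (2,1)=+1→XXO/OXO/.X.; (2,2)=+1→XXO/OXO/..X
ply 4: XXO/OXO/X.. is terminal -1 (O); from X.O/OX./... depth 5

X winning at [X.O/OX./...]: True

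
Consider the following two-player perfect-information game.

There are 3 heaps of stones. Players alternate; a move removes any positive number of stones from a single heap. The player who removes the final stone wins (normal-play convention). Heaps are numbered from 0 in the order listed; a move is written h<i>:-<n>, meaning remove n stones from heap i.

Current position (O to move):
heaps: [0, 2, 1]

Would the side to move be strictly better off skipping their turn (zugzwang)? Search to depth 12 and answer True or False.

zugzwang((0,2,1), O) = False

[(0,2,1)] O move#1: h1:-1:+1/(0,1,1)*, h1:-2:-1/(0,0,1), h2:-1:-1/(0,2,0)
[(0,1,1)] X move#2: h1:-1:-1/(0,0,1)*, h2:-1:-1/(0,1,0)
[(0,0,1)] O move#3: h2:-1:+1/(0,0,0)*
[(0,0,0)] end (terminal -1, X#4); searched (0,2,1) to 12
if O skipped the turn, X would face:
~ [(0,2,1)] X move#1: h1:-1:+1/(0,1,1)*, h1:-2:-1/(0,0,1), h2:-1:-1/(0,2,0)
~ [(0,1,1)] O move#2: h1:-1:-1/(0,0,1)*, h2:-1:-1/(0,1,0)
~ [(0,0,1)] X move#3: h2:-1:+1/(0,0,0)*
~ [(0,0,0)] end (terminal -1, O#4); searched (0,2,1) to 12
compare (O): move=+1 vs pass=-1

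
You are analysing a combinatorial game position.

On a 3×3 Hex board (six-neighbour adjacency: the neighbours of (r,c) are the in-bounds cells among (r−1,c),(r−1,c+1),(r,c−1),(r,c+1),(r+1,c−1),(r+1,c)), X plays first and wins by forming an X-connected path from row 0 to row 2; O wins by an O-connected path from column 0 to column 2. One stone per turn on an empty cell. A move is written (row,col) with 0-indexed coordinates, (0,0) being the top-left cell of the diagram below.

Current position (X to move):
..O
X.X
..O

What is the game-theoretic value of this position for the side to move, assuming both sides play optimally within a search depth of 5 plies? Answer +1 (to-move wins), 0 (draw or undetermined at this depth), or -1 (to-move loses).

[..O/X.X/..O] X move#1: (0,0):-1/X.O/X.X/..O, (0,1):-1/.XO/X.X/..O, (1,1):+1/..O/XXX/..O*, (2,0):+1/..O/X.X/X.O, (2,1):+1/..O/X.X/.XO
[..O/XXX/..O] O move#2: (0,0):-1/O.O/XXX/..O*, (0,1):-1/.OO/XXX/..O, (2,0):-1/..O/XXX/O.O, (2,1):-1/..O/XXX/.OO
[O.O/XXX/..O] X move#3: (0,1):+1/OXO/XXX/..O*, (2,0):-1/O.O/XXX/X.O, (2,1):-1/O.O/XXX/.XO
[OXO/XXX/..O] O move#4: (2,0):-1/OXO/XXX/O.O*, (2,1):-1/OXO/XXX/.OO
[OXO/XXX/O.O] X move#5: (2,1):+1/OXO/XXX/OXO*
[OXO/XXX/OXO] end (terminal -1, O#6); searched ..O/X.X/..O to 5

value(..O/X.X/..O, X) = +1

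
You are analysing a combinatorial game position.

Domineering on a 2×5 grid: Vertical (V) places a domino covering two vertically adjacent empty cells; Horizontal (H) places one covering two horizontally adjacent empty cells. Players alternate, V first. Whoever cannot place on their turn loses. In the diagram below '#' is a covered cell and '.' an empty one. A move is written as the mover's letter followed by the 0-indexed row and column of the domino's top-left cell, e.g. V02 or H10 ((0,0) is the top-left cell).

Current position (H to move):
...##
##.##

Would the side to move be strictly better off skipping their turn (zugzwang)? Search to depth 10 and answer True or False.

p1 H@[...##/##.##]: H00[##.##/##.##]-1 H01[.####/##.##]+1*
p2 V@[.####/##.##] terminal -1; root [...##/##.##] d10
if H skipped the turn, V would face:
~ p1 V@[...##/##.##]: V02[..###/#####]-1*
~ p2 H@[..###/#####]: H00[#####/#####]+1*
~ p3 V@[#####/#####] terminal -1; root [...##/##.##] d10
compare (H): move=+1 vs pass=+1

zugzwang(...##/##.##, H) = False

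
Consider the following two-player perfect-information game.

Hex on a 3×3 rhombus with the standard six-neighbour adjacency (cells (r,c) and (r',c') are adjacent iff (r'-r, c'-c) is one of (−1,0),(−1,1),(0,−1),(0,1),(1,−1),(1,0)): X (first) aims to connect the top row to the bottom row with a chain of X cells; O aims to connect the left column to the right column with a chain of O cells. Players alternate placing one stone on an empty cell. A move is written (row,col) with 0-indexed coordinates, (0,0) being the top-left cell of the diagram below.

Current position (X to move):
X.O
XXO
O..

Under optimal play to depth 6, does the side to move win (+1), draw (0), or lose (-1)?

value(X.O/XXO/O.., X) = +1

[X.O/XXO/O..] X move#1: (0,1):-1/XXO/XXO/O.., (2,1):+1/X.O/XXO/OX.*, (2,2):-1/X.O/XXO/O.X
[X.O/XXO/OX.] end (terminal -1, O#2); searched X.O/XXO/O.. to 6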